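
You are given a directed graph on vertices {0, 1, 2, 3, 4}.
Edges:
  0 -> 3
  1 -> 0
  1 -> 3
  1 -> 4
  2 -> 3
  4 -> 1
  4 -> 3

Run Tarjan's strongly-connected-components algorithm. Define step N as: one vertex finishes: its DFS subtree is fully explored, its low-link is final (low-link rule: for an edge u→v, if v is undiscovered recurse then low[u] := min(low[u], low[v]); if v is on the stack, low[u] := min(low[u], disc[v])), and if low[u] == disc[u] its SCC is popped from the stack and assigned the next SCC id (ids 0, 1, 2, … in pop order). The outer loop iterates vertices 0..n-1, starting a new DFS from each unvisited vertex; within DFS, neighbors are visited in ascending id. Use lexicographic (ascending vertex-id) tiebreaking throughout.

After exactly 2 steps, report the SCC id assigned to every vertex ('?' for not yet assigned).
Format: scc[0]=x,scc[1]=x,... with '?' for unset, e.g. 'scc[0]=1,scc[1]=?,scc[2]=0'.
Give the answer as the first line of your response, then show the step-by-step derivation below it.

scc[0]=1,scc[1]=?,scc[2]=?,scc[3]=0,scc[4]=?

step 1: low=(low[0]=0,low[1]=?,low[2]=?,low[3]=1,low[4]=?); scc=(scc[0]=?,scc[1]=?,scc[2]=?,scc[3]=0,scc[4]=?)
step 2: low=(low[0]=0,low[1]=?,low[2]=?,low[3]=1,low[4]=?); scc=(scc[0]=1,scc[1]=?,scc[2]=?,scc[3]=0,scc[4]=?)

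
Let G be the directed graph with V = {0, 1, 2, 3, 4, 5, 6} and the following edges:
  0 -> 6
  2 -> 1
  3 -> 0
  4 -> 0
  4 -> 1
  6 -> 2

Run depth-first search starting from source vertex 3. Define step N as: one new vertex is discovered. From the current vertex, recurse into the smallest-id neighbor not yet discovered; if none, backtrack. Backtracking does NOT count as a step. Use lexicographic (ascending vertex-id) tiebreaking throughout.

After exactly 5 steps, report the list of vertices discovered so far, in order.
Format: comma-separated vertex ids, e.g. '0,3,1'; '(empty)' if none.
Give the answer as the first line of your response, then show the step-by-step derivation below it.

3,0,6,2,1

step 1: discover 3; path=3; order=3
step 2: discover 0; path=3>0; order=3,0
step 3: discover 6; path=3>0>6; order=3,0,6
step 4: discover 2; path=3>0>6>2; order=3,0,6,2
step 5: discover 1; path=3>0>6>2>1; order=3,0,6,2,1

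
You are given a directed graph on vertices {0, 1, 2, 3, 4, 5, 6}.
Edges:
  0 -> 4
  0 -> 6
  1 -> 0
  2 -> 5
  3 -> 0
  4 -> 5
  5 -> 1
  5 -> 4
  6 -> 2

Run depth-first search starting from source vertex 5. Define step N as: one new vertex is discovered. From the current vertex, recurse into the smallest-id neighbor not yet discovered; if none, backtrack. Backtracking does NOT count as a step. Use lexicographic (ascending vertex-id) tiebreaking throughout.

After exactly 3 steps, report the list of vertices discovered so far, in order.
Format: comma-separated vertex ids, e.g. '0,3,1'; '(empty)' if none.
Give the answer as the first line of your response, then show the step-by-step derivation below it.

5,1,0

step 1: discover 5; path=5; order=5
step 2: discover 1; path=5>1; order=5,1
step 3: discover 0; path=5>1>0; order=5,1,0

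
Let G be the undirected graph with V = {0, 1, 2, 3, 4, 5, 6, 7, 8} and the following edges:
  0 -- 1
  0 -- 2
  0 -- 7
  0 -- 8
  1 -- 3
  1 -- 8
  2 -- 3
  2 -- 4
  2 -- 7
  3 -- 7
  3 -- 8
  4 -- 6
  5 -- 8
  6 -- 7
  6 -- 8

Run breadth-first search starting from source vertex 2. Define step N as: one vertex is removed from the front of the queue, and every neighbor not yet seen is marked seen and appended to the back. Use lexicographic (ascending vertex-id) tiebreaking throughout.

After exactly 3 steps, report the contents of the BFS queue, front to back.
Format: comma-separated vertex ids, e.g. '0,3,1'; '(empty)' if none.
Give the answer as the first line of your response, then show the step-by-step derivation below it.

4,7,1,8

step 1: dequeue 2; queue=[0,3,4,7]; order=2
step 2: dequeue 0; queue=[3,4,7,1,8]; order=2,0
step 3: dequeue 3; queue=[4,7,1,8]; order=2,0,3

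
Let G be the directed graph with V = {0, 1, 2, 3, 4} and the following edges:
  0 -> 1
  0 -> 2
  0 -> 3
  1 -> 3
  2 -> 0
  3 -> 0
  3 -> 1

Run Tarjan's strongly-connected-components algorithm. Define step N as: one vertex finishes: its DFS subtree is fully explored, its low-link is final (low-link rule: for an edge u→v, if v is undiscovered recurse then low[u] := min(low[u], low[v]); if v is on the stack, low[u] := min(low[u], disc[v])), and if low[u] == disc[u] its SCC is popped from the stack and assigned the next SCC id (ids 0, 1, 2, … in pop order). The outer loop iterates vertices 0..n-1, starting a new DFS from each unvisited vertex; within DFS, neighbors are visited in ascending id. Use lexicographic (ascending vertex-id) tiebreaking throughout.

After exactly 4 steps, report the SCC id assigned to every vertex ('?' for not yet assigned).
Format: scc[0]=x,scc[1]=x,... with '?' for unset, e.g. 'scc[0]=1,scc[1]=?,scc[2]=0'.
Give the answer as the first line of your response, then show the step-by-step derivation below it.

scc[0]=0,scc[1]=0,scc[2]=0,scc[3]=0,scc[4]=?

step 1: low=(low[0]=0,low[1]=1,low[2]=?,low[3]=0,low[4]=?); scc=(scc[0]=?,scc[1]=?,scc[2]=?,scc[3]=?,scc[4]=?)
step 2: low=(low[0]=0,low[1]=0,low[2]=?,low[3]=0,low[4]=?); scc=(scc[0]=?,scc[1]=?,scc[2]=?,scc[3]=?,scc[4]=?)
step 3: low=(low[0]=0,low[1]=0,low[2]=0,low[3]=0,low[4]=?); scc=(scc[0]=?,scc[1]=?,scc[2]=?,scc[3]=?,scc[4]=?)
step 4: low=(low[0]=0,low[1]=0,low[2]=0,low[3]=0,low[4]=?); scc=(scc[0]=0,scc[1]=0,scc[2]=0,scc[3]=0,scc[4]=?)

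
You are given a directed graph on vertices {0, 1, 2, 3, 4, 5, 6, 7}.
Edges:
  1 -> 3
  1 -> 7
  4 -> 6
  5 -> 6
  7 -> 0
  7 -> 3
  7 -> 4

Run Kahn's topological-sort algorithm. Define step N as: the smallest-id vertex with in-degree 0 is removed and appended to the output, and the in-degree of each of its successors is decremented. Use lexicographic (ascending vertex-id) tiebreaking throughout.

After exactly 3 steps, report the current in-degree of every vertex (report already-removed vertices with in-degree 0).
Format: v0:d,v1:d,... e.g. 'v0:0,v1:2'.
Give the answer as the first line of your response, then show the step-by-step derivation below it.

v0:1,v1:0,v2:0,v3:1,v4:1,v5:0,v6:1,v7:0

step 1: output 1; order=[1]; indeg=(1,0,0,1,1,0,2,0)
step 2: output 2; order=[1,2]; indeg=(1,0,0,1,1,0,2,0)
step 3: output 5; order=[1,2,5]; indeg=(1,0,0,1,1,0,1,0)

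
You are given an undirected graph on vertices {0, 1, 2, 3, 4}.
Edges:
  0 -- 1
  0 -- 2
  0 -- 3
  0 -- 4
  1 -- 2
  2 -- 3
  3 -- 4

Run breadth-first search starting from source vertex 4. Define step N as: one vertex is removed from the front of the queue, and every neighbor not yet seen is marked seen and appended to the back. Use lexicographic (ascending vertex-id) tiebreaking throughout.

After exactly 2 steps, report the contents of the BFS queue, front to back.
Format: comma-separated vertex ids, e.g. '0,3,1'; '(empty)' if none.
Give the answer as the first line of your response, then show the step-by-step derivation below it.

3,1,2

step 1: dequeue 4; queue=[0,3]; order=4
step 2: dequeue 0; queue=[3,1,2]; order=4,0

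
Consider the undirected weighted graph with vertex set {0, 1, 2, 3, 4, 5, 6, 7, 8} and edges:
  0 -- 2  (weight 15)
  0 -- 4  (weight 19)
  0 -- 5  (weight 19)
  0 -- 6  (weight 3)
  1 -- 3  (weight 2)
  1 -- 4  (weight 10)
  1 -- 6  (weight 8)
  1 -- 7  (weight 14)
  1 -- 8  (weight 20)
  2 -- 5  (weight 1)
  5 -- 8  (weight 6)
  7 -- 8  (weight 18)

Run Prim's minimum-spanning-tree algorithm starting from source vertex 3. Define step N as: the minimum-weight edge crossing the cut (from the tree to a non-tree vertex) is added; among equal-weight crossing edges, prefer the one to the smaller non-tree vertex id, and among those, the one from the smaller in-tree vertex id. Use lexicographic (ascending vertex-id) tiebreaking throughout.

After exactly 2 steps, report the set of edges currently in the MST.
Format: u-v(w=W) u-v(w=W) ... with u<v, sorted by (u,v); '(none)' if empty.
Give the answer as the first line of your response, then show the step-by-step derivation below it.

1-3(w=2) 1-6(w=8)

step 1: add edge 1-3 (w=2); MST = {1-3(w=2)}
step 2: add edge 1-6 (w=8); MST = {1-3(w=2) 1-6(w=8)}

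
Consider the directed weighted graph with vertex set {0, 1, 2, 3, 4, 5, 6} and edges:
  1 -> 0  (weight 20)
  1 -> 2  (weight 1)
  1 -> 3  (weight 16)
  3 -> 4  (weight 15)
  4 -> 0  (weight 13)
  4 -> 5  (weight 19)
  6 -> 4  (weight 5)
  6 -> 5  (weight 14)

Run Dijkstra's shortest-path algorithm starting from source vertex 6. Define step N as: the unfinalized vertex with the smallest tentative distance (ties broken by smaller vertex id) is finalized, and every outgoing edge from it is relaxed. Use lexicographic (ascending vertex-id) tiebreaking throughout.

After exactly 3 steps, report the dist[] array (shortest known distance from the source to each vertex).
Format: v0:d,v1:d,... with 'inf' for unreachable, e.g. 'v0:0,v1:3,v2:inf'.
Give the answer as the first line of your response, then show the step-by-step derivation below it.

v0:18,v1:inf,v2:inf,v3:inf,v4:5,v5:14,v6:0

step 1: dist = v0:inf,v1:inf,v2:inf,v3:inf,v4:5,v5:14,v6:0
step 2: dist = v0:18,v1:inf,v2:inf,v3:inf,v4:5,v5:14,v6:0
step 3: dist = v0:18,v1:inf,v2:inf,v3:inf,v4:5,v5:14,v6:0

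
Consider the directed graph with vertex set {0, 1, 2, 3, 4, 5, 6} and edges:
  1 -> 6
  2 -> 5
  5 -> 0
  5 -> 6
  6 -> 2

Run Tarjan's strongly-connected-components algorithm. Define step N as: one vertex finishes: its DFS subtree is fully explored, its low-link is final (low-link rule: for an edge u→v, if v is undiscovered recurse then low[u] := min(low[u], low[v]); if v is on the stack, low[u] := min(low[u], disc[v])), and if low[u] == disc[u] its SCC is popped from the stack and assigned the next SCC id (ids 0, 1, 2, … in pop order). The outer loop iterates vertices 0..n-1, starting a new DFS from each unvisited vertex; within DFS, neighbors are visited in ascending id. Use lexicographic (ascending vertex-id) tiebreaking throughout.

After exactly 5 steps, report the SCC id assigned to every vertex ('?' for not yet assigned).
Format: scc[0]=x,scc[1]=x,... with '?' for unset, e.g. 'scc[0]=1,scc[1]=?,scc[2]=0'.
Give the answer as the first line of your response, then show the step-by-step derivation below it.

scc[0]=0,scc[1]=2,scc[2]=1,scc[3]=?,scc[4]=?,scc[5]=1,scc[6]=1

step 1: low=(low[0]=0,low[1]=?,low[2]=?,low[3]=?,low[4]=?,low[5]=?,low[6]=?); scc=(scc[0]=0,scc[1]=?,scc[2]=?,scc[3]=?,scc[4]=?,scc[5]=?,scc[6]=?)
step 2: low=(low[0]=0,low[1]=1,low[2]=3,low[3]=?,low[4]=?,low[5]=2,low[6]=2); scc=(scc[0]=0,scc[1]=?,scc[2]=?,scc[3]=?,scc[4]=?,scc[5]=?,scc[6]=?)
step 3: low=(low[0]=0,low[1]=1,low[2]=2,low[3]=?,low[4]=?,low[5]=2,low[6]=2); scc=(scc[0]=0,scc[1]=?,scc[2]=?,scc[3]=?,scc[4]=?,scc[5]=?,scc[6]=?)
step 4: low=(low[0]=0,low[1]=1,low[2]=2,low[3]=?,low[4]=?,low[5]=2,low[6]=2); scc=(scc[0]=0,scc[1]=?,scc[2]=1,scc[3]=?,scc[4]=?,scc[5]=1,scc[6]=1)
step 5: low=(low[0]=0,low[1]=1,low[2]=2,low[3]=?,low[4]=?,low[5]=2,low[6]=2); scc=(scc[0]=0,scc[1]=2,scc[2]=1,scc[3]=?,scc[4]=?,scc[5]=1,scc[6]=1)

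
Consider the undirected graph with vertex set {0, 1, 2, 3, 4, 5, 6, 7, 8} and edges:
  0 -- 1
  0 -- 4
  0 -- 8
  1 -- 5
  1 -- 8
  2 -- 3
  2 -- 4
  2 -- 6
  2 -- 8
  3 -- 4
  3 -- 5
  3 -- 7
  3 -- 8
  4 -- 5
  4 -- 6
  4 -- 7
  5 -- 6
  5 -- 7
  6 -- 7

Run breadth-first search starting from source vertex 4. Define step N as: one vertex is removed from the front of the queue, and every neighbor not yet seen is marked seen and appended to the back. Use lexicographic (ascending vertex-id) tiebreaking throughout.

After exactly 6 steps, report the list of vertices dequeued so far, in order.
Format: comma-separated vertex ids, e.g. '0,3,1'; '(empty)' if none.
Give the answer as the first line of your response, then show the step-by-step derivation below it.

4,0,2,3,5,6

step 1: dequeue 4; queue=[0,2,3,5,6,7]; order=4
step 2: dequeue 0; queue=[2,3,5,6,7,1,8]; order=4,0
step 3: dequeue 2; queue=[3,5,6,7,1,8]; order=4,0,2
step 4: dequeue 3; queue=[5,6,7,1,8]; order=4,0,2,3
step 5: dequeue 5; queue=[6,7,1,8]; order=4,0,2,3,5
step 6: dequeue 6; queue=[7,1,8]; order=4,0,2,3,5,6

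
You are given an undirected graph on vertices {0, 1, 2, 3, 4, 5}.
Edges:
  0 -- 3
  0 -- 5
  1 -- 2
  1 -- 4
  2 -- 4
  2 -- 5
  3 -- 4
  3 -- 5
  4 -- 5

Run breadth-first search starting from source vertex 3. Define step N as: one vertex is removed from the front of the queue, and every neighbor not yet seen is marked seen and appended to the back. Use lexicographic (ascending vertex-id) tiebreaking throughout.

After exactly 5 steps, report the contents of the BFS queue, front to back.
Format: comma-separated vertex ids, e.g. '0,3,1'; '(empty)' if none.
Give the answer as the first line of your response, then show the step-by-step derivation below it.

2

step 1: dequeue 3; queue=[0,4,5]; order=3
step 2: dequeue 0; queue=[4,5]; order=3,0
step 3: dequeue 4; queue=[5,1,2]; order=3,0,4
step 4: dequeue 5; queue=[1,2]; order=3,0,4,5
step 5: dequeue 1; queue=[2]; order=3,0,4,5,1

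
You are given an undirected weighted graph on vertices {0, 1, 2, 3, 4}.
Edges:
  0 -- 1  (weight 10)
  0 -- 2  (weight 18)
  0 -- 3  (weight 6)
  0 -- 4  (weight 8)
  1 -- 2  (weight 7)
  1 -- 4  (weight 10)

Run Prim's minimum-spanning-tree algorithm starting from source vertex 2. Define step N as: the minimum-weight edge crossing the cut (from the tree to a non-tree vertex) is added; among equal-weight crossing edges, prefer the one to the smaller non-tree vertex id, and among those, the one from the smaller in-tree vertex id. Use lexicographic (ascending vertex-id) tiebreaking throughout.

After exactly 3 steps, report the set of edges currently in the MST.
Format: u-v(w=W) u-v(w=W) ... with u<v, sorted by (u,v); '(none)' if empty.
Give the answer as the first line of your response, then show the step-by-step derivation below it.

0-1(w=10) 0-3(w=6) 1-2(w=7)

step 1: add edge 1-2 (w=7); MST = {1-2(w=7)}
step 2: add edge 0-1 (w=10); MST = {0-1(w=10) 1-2(w=7)}
step 3: add edge 0-3 (w=6); MST = {0-1(w=10) 0-3(w=6) 1-2(w=7)}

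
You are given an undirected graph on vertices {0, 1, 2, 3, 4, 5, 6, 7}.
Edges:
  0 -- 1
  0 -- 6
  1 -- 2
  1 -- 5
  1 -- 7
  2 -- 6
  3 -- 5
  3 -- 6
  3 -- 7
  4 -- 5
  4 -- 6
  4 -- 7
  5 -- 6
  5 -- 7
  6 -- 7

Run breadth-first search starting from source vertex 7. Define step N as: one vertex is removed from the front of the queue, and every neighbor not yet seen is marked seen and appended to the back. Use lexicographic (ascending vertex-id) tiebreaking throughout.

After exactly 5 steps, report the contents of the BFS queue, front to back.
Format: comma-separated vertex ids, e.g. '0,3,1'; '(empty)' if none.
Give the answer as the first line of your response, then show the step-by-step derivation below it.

6,0,2

step 1: dequeue 7; queue=[1,3,4,5,6]; order=7
step 2: dequeue 1; queue=[3,4,5,6,0,2]; order=7,1
step 3: dequeue 3; queue=[4,5,6,0,2]; order=7,1,3
step 4: dequeue 4; queue=[5,6,0,2]; order=7,1,3,4
step 5: dequeue 5; queue=[6,0,2]; order=7,1,3,4,5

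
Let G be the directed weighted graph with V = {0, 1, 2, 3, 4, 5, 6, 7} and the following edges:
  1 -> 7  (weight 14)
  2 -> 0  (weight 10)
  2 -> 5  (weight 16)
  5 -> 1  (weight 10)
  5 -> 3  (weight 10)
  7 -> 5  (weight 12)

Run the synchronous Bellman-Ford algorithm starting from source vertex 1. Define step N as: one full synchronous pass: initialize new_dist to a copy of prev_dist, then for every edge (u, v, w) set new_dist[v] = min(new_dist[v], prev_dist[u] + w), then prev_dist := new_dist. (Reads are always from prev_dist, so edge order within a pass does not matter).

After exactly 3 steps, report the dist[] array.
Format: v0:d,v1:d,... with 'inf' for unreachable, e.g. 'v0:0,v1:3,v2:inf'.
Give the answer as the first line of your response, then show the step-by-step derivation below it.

v0:inf,v1:0,v2:inf,v3:36,v4:inf,v5:26,v6:inf,v7:14

step 1: dist = v0:inf,v1:0,v2:inf,v3:inf,v4:inf,v5:inf,v6:inf,v7:14
step 2: dist = v0:inf,v1:0,v2:inf,v3:inf,v4:inf,v5:26,v6:inf,v7:14
step 3: dist = v0:inf,v1:0,v2:inf,v3:36,v4:inf,v5:26,v6:inf,v7:14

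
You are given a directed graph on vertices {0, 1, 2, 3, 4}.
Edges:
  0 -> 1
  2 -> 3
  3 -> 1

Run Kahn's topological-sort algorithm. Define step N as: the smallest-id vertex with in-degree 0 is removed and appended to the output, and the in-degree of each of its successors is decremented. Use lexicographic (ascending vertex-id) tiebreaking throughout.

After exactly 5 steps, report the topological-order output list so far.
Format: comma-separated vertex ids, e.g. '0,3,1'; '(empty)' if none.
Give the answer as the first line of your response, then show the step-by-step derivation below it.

0,2,3,1,4

step 1: output 0; order=[0]; indeg=(0,1,0,1,0)
step 2: output 2; order=[0,2]; indeg=(0,1,0,0,0)
step 3: output 3; order=[0,2,3]; indeg=(0,0,0,0,0)
step 4: output 1; order=[0,2,3,1]; indeg=(0,0,0,0,0)
step 5: output 4; order=[0,2,3,1,4]; indeg=(0,0,0,0,0)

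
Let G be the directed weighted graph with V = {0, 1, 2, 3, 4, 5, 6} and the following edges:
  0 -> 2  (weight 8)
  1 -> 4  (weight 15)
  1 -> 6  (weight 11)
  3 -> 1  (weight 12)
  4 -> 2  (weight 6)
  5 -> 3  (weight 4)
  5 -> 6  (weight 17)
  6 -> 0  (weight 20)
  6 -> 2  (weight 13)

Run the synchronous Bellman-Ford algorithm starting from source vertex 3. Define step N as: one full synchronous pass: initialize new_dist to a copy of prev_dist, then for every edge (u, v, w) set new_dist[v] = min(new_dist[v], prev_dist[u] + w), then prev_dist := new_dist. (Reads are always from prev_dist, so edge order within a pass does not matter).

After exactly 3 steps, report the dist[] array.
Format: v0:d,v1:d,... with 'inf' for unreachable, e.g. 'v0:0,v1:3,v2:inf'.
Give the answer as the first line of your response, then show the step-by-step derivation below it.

v0:43,v1:12,v2:33,v3:0,v4:27,v5:inf,v6:23

step 1: dist = v0:inf,v1:12,v2:inf,v3:0,v4:inf,v5:inf,v6:inf
step 2: dist = v0:inf,v1:12,v2:inf,v3:0,v4:27,v5:inf,v6:23
step 3: dist = v0:43,v1:12,v2:33,v3:0,v4:27,v5:inf,v6:23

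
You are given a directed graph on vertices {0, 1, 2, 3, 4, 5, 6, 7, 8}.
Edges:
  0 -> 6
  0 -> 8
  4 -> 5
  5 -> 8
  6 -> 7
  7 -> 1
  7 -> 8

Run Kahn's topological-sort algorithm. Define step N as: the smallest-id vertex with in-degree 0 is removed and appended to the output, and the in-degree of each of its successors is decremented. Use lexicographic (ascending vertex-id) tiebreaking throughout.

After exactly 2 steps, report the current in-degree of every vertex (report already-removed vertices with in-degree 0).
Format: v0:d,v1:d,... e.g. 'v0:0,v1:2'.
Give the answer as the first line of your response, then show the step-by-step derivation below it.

v0:0,v1:1,v2:0,v3:0,v4:0,v5:1,v6:0,v7:1,v8:2

step 1: output 0; order=[0]; indeg=(0,1,0,0,0,1,0,1,2)
step 2: output 2; order=[0,2]; indeg=(0,1,0,0,0,1,0,1,2)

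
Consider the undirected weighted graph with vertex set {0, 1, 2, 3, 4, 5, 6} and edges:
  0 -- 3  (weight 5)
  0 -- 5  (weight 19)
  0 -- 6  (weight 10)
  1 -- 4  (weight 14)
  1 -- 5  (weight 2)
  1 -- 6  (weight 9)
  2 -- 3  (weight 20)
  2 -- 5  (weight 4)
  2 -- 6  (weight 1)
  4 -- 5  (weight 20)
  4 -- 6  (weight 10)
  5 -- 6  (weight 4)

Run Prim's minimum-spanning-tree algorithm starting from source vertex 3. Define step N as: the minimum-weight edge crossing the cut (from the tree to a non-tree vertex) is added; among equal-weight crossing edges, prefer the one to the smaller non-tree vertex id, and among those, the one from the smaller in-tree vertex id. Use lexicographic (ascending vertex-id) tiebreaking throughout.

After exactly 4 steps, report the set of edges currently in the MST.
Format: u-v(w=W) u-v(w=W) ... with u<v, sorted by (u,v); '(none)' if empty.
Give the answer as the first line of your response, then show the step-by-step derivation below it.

0-3(w=5) 0-6(w=10) 2-5(w=4) 2-6(w=1)

step 1: add edge 0-3 (w=5); MST = {0-3(w=5)}
step 2: add edge 0-6 (w=10); MST = {0-3(w=5) 0-6(w=10)}
step 3: add edge 2-6 (w=1); MST = {0-3(w=5) 0-6(w=10) 2-6(w=1)}
step 4: add edge 2-5 (w=4); MST = {0-3(w=5) 0-6(w=10) 2-5(w=4) 2-6(w=1)}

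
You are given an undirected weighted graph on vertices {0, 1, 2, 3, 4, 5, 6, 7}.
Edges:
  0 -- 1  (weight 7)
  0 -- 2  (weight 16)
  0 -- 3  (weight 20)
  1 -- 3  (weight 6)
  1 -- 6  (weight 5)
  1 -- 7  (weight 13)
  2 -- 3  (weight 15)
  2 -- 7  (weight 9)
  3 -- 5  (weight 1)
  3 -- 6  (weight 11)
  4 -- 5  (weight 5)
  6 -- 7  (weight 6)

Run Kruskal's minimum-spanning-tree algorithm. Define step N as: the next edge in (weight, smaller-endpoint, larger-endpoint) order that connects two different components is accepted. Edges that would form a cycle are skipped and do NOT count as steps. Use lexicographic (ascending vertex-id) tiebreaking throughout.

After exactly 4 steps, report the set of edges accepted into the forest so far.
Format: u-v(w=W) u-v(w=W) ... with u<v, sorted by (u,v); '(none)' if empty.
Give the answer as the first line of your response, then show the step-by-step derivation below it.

1-3(w=6) 1-6(w=5) 3-5(w=1) 4-5(w=5)

step 1: add edge 3-5 (w=1); MST = {3-5(w=1)}
step 2: add edge 1-6 (w=5); MST = {1-6(w=5) 3-5(w=1)}
step 3: add edge 4-5 (w=5); MST = {1-6(w=5) 3-5(w=1) 4-5(w=5)}
step 4: add edge 1-3 (w=6); MST = {1-3(w=6) 1-6(w=5) 3-5(w=1) 4-5(w=5)}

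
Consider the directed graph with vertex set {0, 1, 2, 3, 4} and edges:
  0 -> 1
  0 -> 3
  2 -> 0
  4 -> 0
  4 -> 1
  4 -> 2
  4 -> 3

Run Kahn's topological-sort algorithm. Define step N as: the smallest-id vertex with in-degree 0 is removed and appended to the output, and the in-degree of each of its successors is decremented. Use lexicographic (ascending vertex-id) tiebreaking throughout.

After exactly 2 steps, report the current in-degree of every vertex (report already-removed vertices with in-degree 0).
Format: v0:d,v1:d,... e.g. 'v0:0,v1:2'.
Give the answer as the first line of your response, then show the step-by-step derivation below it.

v0:0,v1:1,v2:0,v3:1,v4:0

step 1: output 4; order=[4]; indeg=(1,1,0,1,0)
step 2: output 2; order=[4,2]; indeg=(0,1,0,1,0)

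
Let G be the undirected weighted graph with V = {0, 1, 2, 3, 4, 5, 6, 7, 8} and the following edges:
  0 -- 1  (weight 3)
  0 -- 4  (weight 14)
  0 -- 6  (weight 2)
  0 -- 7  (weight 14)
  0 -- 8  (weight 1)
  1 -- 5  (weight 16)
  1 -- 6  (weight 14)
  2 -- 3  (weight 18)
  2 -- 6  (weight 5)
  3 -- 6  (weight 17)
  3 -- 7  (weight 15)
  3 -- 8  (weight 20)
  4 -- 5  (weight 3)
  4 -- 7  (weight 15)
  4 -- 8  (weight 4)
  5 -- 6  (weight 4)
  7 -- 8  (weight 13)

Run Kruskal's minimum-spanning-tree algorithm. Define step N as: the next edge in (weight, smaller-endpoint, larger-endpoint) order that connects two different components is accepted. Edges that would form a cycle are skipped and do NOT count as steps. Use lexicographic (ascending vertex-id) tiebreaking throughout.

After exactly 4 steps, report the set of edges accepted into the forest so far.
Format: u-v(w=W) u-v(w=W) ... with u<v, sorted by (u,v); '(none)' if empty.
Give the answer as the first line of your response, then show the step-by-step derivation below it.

0-1(w=3) 0-6(w=2) 0-8(w=1) 4-5(w=3)

step 1: add edge 0-8 (w=1); MST = {0-8(w=1)}
step 2: add edge 0-6 (w=2); MST = {0-6(w=2) 0-8(w=1)}
step 3: add edge 0-1 (w=3); MST = {0-1(w=3) 0-6(w=2) 0-8(w=1)}
step 4: add edge 4-5 (w=3); MST = {0-1(w=3) 0-6(w=2) 0-8(w=1) 4-5(w=3)}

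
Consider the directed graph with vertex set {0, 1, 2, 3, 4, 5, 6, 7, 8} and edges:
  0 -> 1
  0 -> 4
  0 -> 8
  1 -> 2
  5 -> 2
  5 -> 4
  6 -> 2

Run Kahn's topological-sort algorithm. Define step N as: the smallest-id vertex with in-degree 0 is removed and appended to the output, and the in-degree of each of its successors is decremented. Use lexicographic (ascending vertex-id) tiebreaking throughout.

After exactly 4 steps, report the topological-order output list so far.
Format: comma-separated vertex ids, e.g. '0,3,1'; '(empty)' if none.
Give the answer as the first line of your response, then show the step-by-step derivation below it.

0,1,3,5

step 1: output 0; order=[0]; indeg=(0,0,3,0,1,0,0,0,0)
step 2: output 1; order=[0,1]; indeg=(0,0,2,0,1,0,0,0,0)
step 3: output 3; order=[0,1,3]; indeg=(0,0,2,0,1,0,0,0,0)
step 4: output 5; order=[0,1,3,5]; indeg=(0,0,1,0,0,0,0,0,0)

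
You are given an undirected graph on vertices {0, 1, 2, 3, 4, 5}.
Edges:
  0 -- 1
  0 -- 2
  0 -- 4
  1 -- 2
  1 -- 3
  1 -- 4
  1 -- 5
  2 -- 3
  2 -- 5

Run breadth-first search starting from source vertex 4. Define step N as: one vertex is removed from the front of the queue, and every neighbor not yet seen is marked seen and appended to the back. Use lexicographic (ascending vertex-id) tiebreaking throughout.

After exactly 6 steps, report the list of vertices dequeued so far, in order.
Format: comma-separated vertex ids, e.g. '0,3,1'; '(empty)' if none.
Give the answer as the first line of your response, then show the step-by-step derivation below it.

4,0,1,2,3,5

step 1: dequeue 4; queue=[0,1]; order=4
step 2: dequeue 0; queue=[1,2]; order=4,0
step 3: dequeue 1; queue=[2,3,5]; order=4,0,1
step 4: dequeue 2; queue=[3,5]; order=4,0,1,2
step 5: dequeue 3; queue=[5]; order=4,0,1,2,3
step 6: dequeue 5; queue=[(empty)]; order=4,0,1,2,3,5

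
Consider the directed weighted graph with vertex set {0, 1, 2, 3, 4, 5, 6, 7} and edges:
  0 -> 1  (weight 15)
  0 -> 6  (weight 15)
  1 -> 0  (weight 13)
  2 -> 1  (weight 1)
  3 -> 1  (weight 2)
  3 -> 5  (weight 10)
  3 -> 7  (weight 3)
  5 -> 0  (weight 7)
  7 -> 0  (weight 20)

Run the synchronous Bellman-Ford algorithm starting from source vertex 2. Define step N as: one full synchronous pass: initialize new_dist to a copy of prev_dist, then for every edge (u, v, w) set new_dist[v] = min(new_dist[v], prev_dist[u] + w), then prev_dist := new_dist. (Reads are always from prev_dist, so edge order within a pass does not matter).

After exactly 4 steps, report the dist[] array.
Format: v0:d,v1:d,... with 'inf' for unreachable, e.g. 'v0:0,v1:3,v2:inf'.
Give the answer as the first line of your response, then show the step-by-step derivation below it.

v0:14,v1:1,v2:0,v3:inf,v4:inf,v5:inf,v6:29,v7:inf

step 1: dist = v0:inf,v1:1,v2:0,v3:inf,v4:inf,v5:inf,v6:inf,v7:inf
step 2: dist = v0:14,v1:1,v2:0,v3:inf,v4:inf,v5:inf,v6:inf,v7:inf
step 3: dist = v0:14,v1:1,v2:0,v3:inf,v4:inf,v5:inf,v6:29,v7:inf
step 4: dist = v0:14,v1:1,v2:0,v3:inf,v4:inf,v5:inf,v6:29,v7:inf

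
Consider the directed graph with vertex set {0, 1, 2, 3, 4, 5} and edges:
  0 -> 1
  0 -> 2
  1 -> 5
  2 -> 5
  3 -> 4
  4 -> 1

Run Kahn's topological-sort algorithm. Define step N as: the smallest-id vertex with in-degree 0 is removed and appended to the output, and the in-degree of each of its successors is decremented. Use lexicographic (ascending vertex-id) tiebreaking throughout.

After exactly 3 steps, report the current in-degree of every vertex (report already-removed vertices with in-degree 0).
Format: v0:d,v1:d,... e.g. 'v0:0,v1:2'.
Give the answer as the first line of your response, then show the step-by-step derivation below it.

v0:0,v1:1,v2:0,v3:0,v4:0,v5:1

step 1: output 0; order=[0]; indeg=(0,1,0,0,1,2)
step 2: output 2; order=[0,2]; indeg=(0,1,0,0,1,1)
step 3: output 3; order=[0,2,3]; indeg=(0,1,0,0,0,1)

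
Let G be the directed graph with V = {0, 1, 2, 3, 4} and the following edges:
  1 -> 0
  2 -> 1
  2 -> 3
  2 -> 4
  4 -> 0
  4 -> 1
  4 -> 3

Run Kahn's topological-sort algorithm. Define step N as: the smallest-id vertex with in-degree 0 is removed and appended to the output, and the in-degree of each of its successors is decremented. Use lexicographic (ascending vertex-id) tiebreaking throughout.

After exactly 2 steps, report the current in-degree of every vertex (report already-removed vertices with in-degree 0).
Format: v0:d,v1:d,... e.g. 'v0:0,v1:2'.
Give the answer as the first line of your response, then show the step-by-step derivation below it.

v0:1,v1:0,v2:0,v3:0,v4:0

step 1: output 2; order=[2]; indeg=(2,1,0,1,0)
step 2: output 4; order=[2,4]; indeg=(1,0,0,0,0)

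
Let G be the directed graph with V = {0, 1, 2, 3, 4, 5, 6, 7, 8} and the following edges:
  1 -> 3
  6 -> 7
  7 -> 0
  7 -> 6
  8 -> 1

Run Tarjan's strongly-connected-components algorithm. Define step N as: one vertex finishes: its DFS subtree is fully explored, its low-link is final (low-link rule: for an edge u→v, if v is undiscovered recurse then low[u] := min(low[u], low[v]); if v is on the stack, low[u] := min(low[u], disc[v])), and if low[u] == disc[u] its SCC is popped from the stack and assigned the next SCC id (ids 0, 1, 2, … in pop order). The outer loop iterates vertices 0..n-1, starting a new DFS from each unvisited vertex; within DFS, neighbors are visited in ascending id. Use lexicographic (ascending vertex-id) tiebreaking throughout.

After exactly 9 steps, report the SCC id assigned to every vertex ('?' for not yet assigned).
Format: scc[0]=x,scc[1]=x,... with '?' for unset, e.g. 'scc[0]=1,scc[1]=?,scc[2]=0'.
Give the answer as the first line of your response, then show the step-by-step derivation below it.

scc[0]=0,scc[1]=2,scc[2]=3,scc[3]=1,scc[4]=4,scc[5]=5,scc[6]=6,scc[7]=6,scc[8]=7

step 1: low=(low[0]=0,low[1]=?,low[2]=?,low[3]=?,low[4]=?,low[5]=?,low[6]=?,low[7]=?,low[8]=?); scc=(scc[0]=0,scc[1]=?,scc[2]=?,scc[3]=?,scc[4]=?,scc[5]=?,scc[6]=?,scc[7]=?,scc[8]=?)
step 2: low=(low[0]=0,low[1]=1,low[2]=?,low[3]=2,low[4]=?,low[5]=?,low[6]=?,low[7]=?,low[8]=?); scc=(scc[0]=0,scc[1]=?,scc[2]=?,scc[3]=1,scc[4]=?,scc[5]=?,scc[6]=?,scc[7]=?,scc[8]=?)
step 3: low=(low[0]=0,low[1]=1,low[2]=?,low[3]=2,low[4]=?,low[5]=?,low[6]=?,low[7]=?,low[8]=?); scc=(scc[0]=0,scc[1]=2,scc[2]=?,scc[3]=1,scc[4]=?,scc[5]=?,scc[6]=?,scc[7]=?,scc[8]=?)
step 4: low=(low[0]=0,low[1]=1,low[2]=3,low[3]=2,low[4]=?,low[5]=?,low[6]=?,low[7]=?,low[8]=?); scc=(scc[0]=0,scc[1]=2,scc[2]=3,scc[3]=1,scc[4]=?,scc[5]=?,scc[6]=?,scc[7]=?,scc[8]=?)
step 5: low=(low[0]=0,low[1]=1,low[2]=3,low[3]=2,low[4]=4,low[5]=?,low[6]=?,low[7]=?,low[8]=?); scc=(scc[0]=0,scc[1]=2,scc[2]=3,scc[3]=1,scc[4]=4,scc[5]=?,scc[6]=?,scc[7]=?,scc[8]=?)
step 6: low=(low[0]=0,low[1]=1,low[2]=3,low[3]=2,low[4]=4,low[5]=5,low[6]=?,low[7]=?,low[8]=?); scc=(scc[0]=0,scc[1]=2,scc[2]=3,scc[3]=1,scc[4]=4,scc[5]=5,scc[6]=?,scc[7]=?,scc[8]=?)
step 7: low=(low[0]=0,low[1]=1,low[2]=3,low[3]=2,low[4]=4,low[5]=5,low[6]=6,low[7]=6,low[8]=?); scc=(scc[0]=0,scc[1]=2,scc[2]=3,scc[3]=1,scc[4]=4,scc[5]=5,scc[6]=?,scc[7]=?,scc[8]=?)
step 8: low=(low[0]=0,low[1]=1,low[2]=3,low[3]=2,low[4]=4,low[5]=5,low[6]=6,low[7]=6,low[8]=?); scc=(scc[0]=0,scc[1]=2,scc[2]=3,scc[3]=1,scc[4]=4,scc[5]=5,scc[6]=6,scc[7]=6,scc[8]=?)
step 9: low=(low[0]=0,low[1]=1,low[2]=3,low[3]=2,low[4]=4,low[5]=5,low[6]=6,low[7]=6,low[8]=8); scc=(scc[0]=0,scc[1]=2,scc[2]=3,scc[3]=1,scc[4]=4,scc[5]=5,scc[6]=6,scc[7]=6,scc[8]=7)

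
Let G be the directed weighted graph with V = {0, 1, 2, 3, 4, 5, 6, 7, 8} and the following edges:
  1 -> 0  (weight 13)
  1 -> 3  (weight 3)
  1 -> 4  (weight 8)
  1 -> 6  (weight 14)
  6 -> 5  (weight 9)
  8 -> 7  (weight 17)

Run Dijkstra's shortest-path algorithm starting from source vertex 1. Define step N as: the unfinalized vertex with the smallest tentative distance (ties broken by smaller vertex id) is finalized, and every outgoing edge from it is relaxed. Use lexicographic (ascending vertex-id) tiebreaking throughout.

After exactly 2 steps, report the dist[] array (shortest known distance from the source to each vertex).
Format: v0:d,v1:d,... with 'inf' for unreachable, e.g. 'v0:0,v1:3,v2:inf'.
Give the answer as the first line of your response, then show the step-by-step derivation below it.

v0:13,v1:0,v2:inf,v3:3,v4:8,v5:inf,v6:14,v7:inf,v8:inf

step 1: dist = v0:13,v1:0,v2:inf,v3:3,v4:8,v5:inf,v6:14,v7:inf,v8:inf
step 2: dist = v0:13,v1:0,v2:inf,v3:3,v4:8,v5:inf,v6:14,v7:inf,v8:inf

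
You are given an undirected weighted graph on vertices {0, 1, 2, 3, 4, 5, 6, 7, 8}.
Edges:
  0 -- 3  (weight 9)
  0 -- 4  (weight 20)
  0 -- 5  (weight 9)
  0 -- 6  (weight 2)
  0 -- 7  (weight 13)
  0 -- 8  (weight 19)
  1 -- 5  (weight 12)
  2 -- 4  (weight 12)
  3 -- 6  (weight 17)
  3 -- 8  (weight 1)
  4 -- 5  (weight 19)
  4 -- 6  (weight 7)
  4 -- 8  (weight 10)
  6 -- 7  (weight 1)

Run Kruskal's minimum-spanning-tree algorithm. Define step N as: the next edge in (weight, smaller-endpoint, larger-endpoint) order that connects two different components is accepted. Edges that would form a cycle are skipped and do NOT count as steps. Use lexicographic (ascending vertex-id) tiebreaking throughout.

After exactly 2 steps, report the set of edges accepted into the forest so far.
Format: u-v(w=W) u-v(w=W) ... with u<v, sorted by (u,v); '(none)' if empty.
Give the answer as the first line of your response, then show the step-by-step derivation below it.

3-8(w=1) 6-7(w=1)

step 1: add edge 3-8 (w=1); MST = {3-8(w=1)}
step 2: add edge 6-7 (w=1); MST = {3-8(w=1) 6-7(w=1)}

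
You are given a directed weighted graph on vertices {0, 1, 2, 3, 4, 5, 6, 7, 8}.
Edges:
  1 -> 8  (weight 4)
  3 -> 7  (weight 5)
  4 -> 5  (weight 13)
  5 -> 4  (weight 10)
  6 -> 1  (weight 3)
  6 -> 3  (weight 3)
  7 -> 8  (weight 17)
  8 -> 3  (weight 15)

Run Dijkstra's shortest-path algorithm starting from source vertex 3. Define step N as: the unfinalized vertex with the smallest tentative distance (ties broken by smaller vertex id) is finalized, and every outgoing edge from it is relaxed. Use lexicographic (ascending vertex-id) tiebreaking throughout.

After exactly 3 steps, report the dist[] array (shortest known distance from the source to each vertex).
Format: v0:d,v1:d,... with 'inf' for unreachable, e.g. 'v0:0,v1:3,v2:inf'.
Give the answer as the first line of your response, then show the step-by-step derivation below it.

v0:inf,v1:inf,v2:inf,v3:0,v4:inf,v5:inf,v6:inf,v7:5,v8:22

step 1: dist = v0:inf,v1:inf,v2:inf,v3:0,v4:inf,v5:inf,v6:inf,v7:5,v8:inf
step 2: dist = v0:inf,v1:inf,v2:inf,v3:0,v4:inf,v5:inf,v6:inf,v7:5,v8:22
step 3: dist = v0:inf,v1:inf,v2:inf,v3:0,v4:inf,v5:inf,v6:inf,v7:5,v8:22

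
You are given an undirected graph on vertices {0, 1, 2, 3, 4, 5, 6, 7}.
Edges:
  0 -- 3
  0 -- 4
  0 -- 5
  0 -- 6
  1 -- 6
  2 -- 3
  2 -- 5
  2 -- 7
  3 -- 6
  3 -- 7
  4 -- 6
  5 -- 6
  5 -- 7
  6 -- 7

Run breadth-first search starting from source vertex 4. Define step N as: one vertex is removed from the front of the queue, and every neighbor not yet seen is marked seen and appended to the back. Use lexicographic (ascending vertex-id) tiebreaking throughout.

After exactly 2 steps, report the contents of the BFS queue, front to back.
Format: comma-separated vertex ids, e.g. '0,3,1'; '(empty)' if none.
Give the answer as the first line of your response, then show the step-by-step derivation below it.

6,3,5

step 1: dequeue 4; queue=[0,6]; order=4
step 2: dequeue 0; queue=[6,3,5]; order=4,0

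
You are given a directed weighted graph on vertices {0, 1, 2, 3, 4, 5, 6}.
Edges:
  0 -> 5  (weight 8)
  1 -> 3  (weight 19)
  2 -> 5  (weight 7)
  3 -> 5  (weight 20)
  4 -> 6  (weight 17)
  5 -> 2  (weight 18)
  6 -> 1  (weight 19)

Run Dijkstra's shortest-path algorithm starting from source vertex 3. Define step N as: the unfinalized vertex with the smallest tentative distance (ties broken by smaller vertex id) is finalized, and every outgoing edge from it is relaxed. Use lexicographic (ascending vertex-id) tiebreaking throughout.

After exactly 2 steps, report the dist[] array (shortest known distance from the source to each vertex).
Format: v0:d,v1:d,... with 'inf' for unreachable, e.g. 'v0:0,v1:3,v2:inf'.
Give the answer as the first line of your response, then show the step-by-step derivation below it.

v0:inf,v1:inf,v2:38,v3:0,v4:inf,v5:20,v6:inf

step 1: dist = v0:inf,v1:inf,v2:inf,v3:0,v4:inf,v5:20,v6:inf
step 2: dist = v0:inf,v1:inf,v2:38,v3:0,v4:inf,v5:20,v6:inf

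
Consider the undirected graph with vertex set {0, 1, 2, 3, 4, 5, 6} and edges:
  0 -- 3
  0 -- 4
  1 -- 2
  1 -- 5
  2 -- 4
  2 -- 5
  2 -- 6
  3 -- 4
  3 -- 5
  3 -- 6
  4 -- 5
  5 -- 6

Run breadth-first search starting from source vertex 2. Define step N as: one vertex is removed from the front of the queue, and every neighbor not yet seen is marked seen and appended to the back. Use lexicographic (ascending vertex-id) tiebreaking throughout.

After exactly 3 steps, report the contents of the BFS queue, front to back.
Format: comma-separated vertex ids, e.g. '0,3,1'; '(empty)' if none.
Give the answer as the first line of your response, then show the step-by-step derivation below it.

5,6,0,3

step 1: dequeue 2; queue=[1,4,5,6]; order=2
step 2: dequeue 1; queue=[4,5,6]; order=2,1
step 3: dequeue 4; queue=[5,6,0,3]; order=2,1,4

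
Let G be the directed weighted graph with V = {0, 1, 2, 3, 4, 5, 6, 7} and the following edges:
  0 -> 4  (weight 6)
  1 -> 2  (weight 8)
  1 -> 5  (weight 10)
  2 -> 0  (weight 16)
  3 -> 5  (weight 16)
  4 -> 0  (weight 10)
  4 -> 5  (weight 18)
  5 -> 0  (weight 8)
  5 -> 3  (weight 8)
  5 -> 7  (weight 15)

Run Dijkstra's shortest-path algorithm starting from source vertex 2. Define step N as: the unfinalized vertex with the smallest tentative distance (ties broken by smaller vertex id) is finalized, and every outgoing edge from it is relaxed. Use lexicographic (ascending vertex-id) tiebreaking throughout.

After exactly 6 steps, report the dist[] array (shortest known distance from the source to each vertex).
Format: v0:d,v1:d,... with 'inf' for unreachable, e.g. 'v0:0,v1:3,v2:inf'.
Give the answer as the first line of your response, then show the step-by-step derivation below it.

v0:16,v1:inf,v2:0,v3:48,v4:22,v5:40,v6:inf,v7:55

step 1: dist = v0:16,v1:inf,v2:0,v3:inf,v4:inf,v5:inf,v6:inf,v7:inf
step 2: dist = v0:16,v1:inf,v2:0,v3:inf,v4:22,v5:inf,v6:inf,v7:inf
step 3: dist = v0:16,v1:inf,v2:0,v3:inf,v4:22,v5:40,v6:inf,v7:inf
step 4: dist = v0:16,v1:inf,v2:0,v3:48,v4:22,v5:40,v6:inf,v7:55
step 5: dist = v0:16,v1:inf,v2:0,v3:48,v4:22,v5:40,v6:inf,v7:55
step 6: dist = v0:16,v1:inf,v2:0,v3:48,v4:22,v5:40,v6:inf,v7:55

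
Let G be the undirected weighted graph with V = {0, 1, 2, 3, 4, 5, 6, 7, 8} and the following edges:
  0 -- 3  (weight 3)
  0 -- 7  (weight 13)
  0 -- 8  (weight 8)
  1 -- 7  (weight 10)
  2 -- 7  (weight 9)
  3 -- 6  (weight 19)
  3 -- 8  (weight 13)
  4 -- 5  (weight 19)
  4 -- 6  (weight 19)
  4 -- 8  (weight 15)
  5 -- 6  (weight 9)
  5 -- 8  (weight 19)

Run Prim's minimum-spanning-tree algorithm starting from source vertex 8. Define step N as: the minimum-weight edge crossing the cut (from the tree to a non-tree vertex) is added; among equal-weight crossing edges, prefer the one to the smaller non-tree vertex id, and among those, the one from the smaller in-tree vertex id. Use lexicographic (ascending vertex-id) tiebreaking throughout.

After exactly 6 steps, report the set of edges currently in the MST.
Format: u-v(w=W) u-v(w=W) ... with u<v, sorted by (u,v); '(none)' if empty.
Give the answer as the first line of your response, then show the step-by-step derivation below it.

0-3(w=3) 0-7(w=13) 0-8(w=8) 1-7(w=10) 2-7(w=9) 4-8(w=15)

step 1: add edge 0-8 (w=8); MST = {0-8(w=8)}
step 2: add edge 0-3 (w=3); MST = {0-3(w=3) 0-8(w=8)}
step 3: add edge 0-7 (w=13); MST = {0-3(w=3) 0-7(w=13) 0-8(w=8)}
step 4: add edge 2-7 (w=9); MST = {0-3(w=3) 0-7(w=13) 0-8(w=8) 2-7(w=9)}
step 5: add edge 1-7 (w=10); MST = {0-3(w=3) 0-7(w=13) 0-8(w=8) 1-7(w=10) 2-7(w=9)}
step 6: add edge 4-8 (w=15); MST = {0-3(w=3) 0-7(w=13) 0-8(w=8) 1-7(w=10) 2-7(w=9) 4-8(w=15)}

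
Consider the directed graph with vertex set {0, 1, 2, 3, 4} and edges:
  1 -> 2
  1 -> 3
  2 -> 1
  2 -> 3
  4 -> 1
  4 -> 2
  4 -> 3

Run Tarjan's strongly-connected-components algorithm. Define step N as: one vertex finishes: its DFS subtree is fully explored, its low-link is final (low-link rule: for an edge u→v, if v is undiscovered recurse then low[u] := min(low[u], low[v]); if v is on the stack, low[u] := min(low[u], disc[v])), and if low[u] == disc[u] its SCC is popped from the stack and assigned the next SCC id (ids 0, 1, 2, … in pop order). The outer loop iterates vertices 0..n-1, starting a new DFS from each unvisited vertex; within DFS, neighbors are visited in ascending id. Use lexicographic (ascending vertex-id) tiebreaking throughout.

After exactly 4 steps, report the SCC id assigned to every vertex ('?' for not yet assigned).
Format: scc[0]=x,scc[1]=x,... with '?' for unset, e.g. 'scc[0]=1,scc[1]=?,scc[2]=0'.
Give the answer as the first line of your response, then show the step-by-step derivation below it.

scc[0]=0,scc[1]=2,scc[2]=2,scc[3]=1,scc[4]=?

step 1: low=(low[0]=0,low[1]=?,low[2]=?,low[3]=?,low[4]=?); scc=(scc[0]=0,scc[1]=?,scc[2]=?,scc[3]=?,scc[4]=?)
step 2: low=(low[0]=0,low[1]=1,low[2]=1,low[3]=3,low[4]=?); scc=(scc[0]=0,scc[1]=?,scc[2]=?,scc[3]=1,scc[4]=?)
step 3: low=(low[0]=0,low[1]=1,low[2]=1,low[3]=3,low[4]=?); scc=(scc[0]=0,scc[1]=?,scc[2]=?,scc[3]=1,scc[4]=?)
step 4: low=(low[0]=0,low[1]=1,low[2]=1,low[3]=3,low[4]=?); scc=(scc[0]=0,scc[1]=2,scc[2]=2,scc[3]=1,scc[4]=?)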